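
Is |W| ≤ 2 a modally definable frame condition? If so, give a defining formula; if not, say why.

No — not modally definable

If a class were modally definable it would be closed under disjoint unions (Goldblatt–Thomason).
Any modal formula valid on each of 3 disjoint one-world frames is valid on their disjoint union (validity is preserved under disjoint unions). Each one-world frame has |W|=1≤2, but the union has |W|=3.
Hence having at most 2 worlds is not modally definable.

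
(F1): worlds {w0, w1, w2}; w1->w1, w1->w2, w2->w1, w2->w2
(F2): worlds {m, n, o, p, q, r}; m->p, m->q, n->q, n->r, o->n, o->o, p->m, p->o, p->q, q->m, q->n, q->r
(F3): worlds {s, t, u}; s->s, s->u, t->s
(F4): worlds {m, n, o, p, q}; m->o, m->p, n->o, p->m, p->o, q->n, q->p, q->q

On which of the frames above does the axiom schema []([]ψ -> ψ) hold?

(F1)

This is the axiom for shift-reflexivity; its first-order frame correspondent is forall x forall y (Rxy -> Ryy).
(F1): satisfies the condition.
(F2): fails — Rnr but not Rrr.
(F3): fails — Rsu but not Ruu.
(F4): fails — Rpm but not Rmm.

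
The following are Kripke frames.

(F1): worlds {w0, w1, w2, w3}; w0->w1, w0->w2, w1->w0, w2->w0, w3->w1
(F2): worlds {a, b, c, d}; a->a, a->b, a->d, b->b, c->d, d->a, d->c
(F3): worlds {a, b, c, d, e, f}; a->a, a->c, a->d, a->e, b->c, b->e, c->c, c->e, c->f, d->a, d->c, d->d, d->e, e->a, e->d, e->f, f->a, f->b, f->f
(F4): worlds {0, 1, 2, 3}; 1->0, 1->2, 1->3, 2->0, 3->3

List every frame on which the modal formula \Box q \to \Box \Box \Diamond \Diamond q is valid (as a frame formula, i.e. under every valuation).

Frame correspondent (Sahlqvist): \forall x \forall z (x R^2 z \to \exists w (xRw \wedge z R^2 w)) — i.e. a generalized confluence (Geach) condition.
(F1): fails — w0R²w0 but no w with w0Rw and w0R²w.
(F2): fails — cR²c but no w with cRw and cR²w.
(F3): condition met.
(F4): fails — 1R²0 but no w with 1Rw and 0R²w.
Valid on: (F3).

(F3)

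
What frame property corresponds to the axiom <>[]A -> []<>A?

convergence

Suppose ◇□A→□◇A is valid. Take Rxy, Rxz and set V(A)={w : Ryw}. Then □A at y so ◇□A at x, so □◇A at x, so ◇A at z, giving w with Rzw and Ryw.
Conversely, any frame satisfying forall x forall y forall z (Rxy & Rxz -> exists w (Ryw & Rzw)) validates the schema.
Frame condition: forall x forall y forall z (Rxy & Rxz -> exists w (Ryw & Rzw)).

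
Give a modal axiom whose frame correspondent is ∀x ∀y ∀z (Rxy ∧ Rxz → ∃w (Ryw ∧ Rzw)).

This is convergence; the standard corresponding axiom is .2: ◇□r → □◇r.
Suppose ◇□r→□◇r is valid. Take Rxy, Rxz and set V(r)={w : Ryw}. Then □r at y so ◇□r at x, so □◇r at x, so ◇r at z, giving w with Rzw and Ryw.

◇□r → □◇r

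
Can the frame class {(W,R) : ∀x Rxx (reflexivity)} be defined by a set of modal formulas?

Yes, by □r → r

Yes: it is reflexivity, defined by the T schema □r → r.
Suppose □r→r is valid. At any x set V(r)={w : Rxw}. Then □r holds at x, so r holds at x, i.e. Rxx.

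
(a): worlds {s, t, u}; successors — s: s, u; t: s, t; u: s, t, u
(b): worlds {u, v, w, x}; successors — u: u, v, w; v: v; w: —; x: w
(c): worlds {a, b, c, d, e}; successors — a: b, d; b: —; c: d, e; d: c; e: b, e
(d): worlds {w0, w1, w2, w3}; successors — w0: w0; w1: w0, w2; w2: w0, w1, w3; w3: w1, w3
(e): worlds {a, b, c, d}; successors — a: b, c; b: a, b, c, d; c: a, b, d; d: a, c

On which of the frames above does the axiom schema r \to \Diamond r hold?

(a)

Frame correspondent (Sahlqvist): \forall x Rxx — i.e. reflexivity.
(a): satisfies the condition.
(b): fails — world w does not see itself.
(c): fails — world a does not see itself.
(d): fails — world w1 does not see itself.
(e): fails — world a does not see itself.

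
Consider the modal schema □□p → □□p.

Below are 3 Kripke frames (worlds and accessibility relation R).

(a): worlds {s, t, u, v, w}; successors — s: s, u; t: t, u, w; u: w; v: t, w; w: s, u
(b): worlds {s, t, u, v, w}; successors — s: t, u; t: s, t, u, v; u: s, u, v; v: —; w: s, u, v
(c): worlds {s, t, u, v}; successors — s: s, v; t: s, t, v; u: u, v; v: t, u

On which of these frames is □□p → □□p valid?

The schema corresponds to a generalized confluence (Geach) condition: ∀x ∀z (xR²z → ∃w (xR²w ∧ z = w)).
(a): satisfies the condition.
(b): satisfies the condition.
(c): satisfies the condition.

(a), (b), (c)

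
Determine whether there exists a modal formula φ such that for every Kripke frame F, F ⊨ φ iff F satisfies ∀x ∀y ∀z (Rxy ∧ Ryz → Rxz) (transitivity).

Yes: it is transitivity, defined by the 4 schema □q → □□q.
Suppose □q→□□q is valid. Take Rxy, Ryz and set V(q)={w : Rxw}. Then □q at x, so □□q at x, so □q at y, so q at z, i.e. Rxz.

Definable; □q → □□q defines it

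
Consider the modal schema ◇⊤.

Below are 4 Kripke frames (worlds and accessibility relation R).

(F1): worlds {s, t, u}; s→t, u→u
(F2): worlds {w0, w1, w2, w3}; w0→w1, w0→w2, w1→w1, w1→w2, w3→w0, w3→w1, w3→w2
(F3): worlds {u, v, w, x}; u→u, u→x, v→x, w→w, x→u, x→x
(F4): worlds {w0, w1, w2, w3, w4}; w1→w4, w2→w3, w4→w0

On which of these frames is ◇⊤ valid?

(F3)

This is the axiom for seriality; its first-order frame correspondent is ∀x ∃y Rxy.
(F1): fails — world t has no successor.
(F2): fails — world w2 has no successor.
(F3): satisfies the condition.
(F4): fails — world w0 has no successor.
Valid on: (F3).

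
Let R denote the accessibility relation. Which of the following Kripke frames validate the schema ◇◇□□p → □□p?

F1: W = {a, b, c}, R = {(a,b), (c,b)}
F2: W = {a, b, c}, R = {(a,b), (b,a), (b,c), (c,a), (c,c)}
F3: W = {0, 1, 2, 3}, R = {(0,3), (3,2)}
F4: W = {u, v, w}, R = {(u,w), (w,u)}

This is the axiom for a generalized confluence (Geach) condition; its first-order frame correspondent is ∀x ∀y ∀z ((xR²y ∧ xR²z) → ∃w (yR²w ∧ z = w)).
F1: holds.
F2: fails — bR²a, bR²b but no w with aR²w and b=w.
F3: fails — 0R²2, 0R²2 but no w with 2R²w and 2=w.
F4: holds.

F1, F4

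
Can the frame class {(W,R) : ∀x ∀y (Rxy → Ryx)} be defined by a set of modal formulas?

Definable; p → □◇p defines it

The condition is symmetry. A defining modal formula is p → □◇p.
Suppose p→□◇p is valid. Take Rxy and set V(p)={x}. Then p at x, so □◇p at x, so ◇p at y, so some z with Ryz has p; z=x, i.e. Ryx.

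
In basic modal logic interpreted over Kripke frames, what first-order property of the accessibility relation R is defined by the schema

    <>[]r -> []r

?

This is frame-equivalent to ◇r → □◇r (substitute ¬r for r and contrapose).
Suppose ◇r→□◇r is valid. Take Rxy, Rxz and set V(r)={y}. Then ◇r at x, so □◇r at x, so ◇r at z, so some w with Rzw has r; w=y, i.e. Rzy. By symmetry of the argument, Ryz.

the Euclidean property: forall x forall y forall z (Rxy & Rxz -> Ryz)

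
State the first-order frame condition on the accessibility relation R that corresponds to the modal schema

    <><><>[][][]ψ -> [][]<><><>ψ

This is a Sahlqvist (Geach-type) schema ◇^3□^3ψ → □^2◇^3ψ.
Minimal-valuation argument: fix x; take any y with xR^3y and any z with xR^2z. Set V(ψ) to the set of worlds R-reachable from y in exactly 3 steps. Then □^3ψ holds at y, so the antecedent holds at x; validity forces ◇^3ψ at z, giving a w with zR^3w and yR^3w.
First-order correspondent: forall x forall y forall z ((x R^3 y & x R^2 z) -> exists w (y R^3 w & z R^3 w)).

forall x forall y forall z ((x R^3 y & x R^2 z) -> exists w (y R^3 w & z R^3 w))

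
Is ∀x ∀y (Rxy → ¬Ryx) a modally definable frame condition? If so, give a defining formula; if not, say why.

If a class were modally definable it would be closed under surjective bounded morphisms (Goldblatt–Thomason).
The 4-cycle (worlds a,b,c,d with a→b→c→d→a) is asymmetric. Mapping every world to a single reflexive point • is a surjective bounded morphism, and the reflexive point is not asymmetric (R•• but asymmetry requires ¬R••).
Hence asymmetry is not modally definable.

Not modally definable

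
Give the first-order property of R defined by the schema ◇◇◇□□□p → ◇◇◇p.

∀x ∀y (xR³y → ∃w (yR³w ∧ xR³w))

This is a Sahlqvist (Geach-type) schema ◇^3□^3p → □^0◇^3p.
Minimal-valuation argument: fix x; take any y with xR^3y and any z with xR^0z. Set V(p) to the set of worlds R-reachable from y in exactly 3 steps. Then □^3p holds at y, so the antecedent holds at x; validity forces ◇^3p at z, giving a w with zR^3w and yR^3w.
First-order correspondent: ∀x ∀y (xR³y → ∃w (yR³w ∧ xR³w)).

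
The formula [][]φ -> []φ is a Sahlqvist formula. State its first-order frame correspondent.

Suppose □□φ→□φ is valid. Take Rxy and set V(φ)={w : xR²w}. Then □□φ at x, so □φ at x, so φ at y, i.e. ∃z(Rxz∧Rzy).

density: forall x forall y (Rxy -> exists z (Rxz & Rzy))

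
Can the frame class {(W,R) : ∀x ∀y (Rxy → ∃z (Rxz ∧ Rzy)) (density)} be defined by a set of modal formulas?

Yes — defined by □□r → □r

This is a Sahlqvist condition; the C4 axiom □□r → □r defines it.
Suppose □□r→□r is valid. Take Rxy and set V(r)={w : xR²w}. Then □□r at x, so □r at x, so r at y, i.e. ∃z(Rxz∧Rzy).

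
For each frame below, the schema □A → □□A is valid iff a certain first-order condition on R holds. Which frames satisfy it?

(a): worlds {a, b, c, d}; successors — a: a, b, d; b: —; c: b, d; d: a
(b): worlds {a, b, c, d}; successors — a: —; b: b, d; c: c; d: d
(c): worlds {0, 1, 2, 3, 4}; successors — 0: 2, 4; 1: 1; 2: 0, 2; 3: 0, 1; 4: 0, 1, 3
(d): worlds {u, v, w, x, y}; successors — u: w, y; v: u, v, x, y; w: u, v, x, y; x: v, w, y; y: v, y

This is the axiom for transitivity; its first-order frame correspondent is ∀x ∀y ∀z (Rxy ∧ Ryz → Rxz).
(a): fails — Rcd and Rda but not Rca.
(b): holds.
(c): fails — R02 and R20 but not R00.
(d): fails — Rxw and Rwu but not Rxu.
Valid on: (b).

(b)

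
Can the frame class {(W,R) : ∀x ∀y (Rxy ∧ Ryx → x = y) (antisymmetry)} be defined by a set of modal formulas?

If a class were modally definable it would be closed under surjective bounded morphisms (Goldblatt–Thomason).
The 6-cycle (worlds 0,1,2,3,4,5 with 0→1→2→3→4→5→0) is antisymmetric. Sending even-indexed worlds to • and odd-indexed worlds to ∘ is a surjective bounded morphism onto the two-world frame with •↔∘, which is not antisymmetric.
So the class is not modally definable.

No — not modally definable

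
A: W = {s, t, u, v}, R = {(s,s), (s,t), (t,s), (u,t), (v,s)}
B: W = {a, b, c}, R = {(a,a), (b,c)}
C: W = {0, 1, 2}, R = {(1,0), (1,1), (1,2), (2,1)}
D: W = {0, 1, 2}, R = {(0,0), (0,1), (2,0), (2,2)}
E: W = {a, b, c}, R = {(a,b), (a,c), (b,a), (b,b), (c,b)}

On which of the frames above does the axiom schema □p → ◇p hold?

A, E

This is the axiom for seriality; its first-order frame correspondent is ∀x ∃y Rxy.
A: ✓.
B: fails — world c has no successor.
C: fails — world 0 has no successor.
D: fails — world 1 has no successor.
E: ✓.
Valid on: A, E.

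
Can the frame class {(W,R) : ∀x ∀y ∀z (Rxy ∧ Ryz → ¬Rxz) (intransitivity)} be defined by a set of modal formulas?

Any modally definable frame class is closed under surjective bounded morphisms.
The 7-cycle (worlds w0,w1,w2,w3,w4,w5,w6 with w0→w1→w2→w3→w4→w5→w6→w0) is intransitive. Mapping every world to a single reflexive point • is a surjective bounded morphism; the reflexive point is not intransitive (R••∧R•• but R••).
So the class is not modally definable.

No — not modally definable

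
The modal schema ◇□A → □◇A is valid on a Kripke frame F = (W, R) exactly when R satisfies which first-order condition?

Convergence

Suppose ◇□A→□◇A is valid. Take Rxy, Rxz and set V(A)={w : Ryw}. Then □A at y so ◇□A at x, so □◇A at x, so ◇A at z, giving w with Rzw and Ryw.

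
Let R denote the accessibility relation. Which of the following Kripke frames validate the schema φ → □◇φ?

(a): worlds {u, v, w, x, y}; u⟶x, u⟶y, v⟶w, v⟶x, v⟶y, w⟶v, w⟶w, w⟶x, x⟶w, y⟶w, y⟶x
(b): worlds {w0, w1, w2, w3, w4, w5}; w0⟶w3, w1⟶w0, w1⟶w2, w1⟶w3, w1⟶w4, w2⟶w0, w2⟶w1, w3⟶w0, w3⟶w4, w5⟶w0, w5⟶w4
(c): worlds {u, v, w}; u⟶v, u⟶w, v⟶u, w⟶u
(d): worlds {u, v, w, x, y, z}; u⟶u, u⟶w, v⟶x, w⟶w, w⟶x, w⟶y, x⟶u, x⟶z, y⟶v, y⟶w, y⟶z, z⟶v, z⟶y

The schema corresponds to symmetry: ∀x ∀y (Rxy → Ryx).
(a): fails — Ryx but not Rxy.
(b): fails — Rw1w0 but not Rw0w1.
(c): holds.
(d): fails — Ruw but not Rwu.

(c)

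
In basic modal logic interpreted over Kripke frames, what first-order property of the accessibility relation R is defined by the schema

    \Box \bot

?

□⊥ is valid iff no world has any successor (otherwise □⊥ fails at any world with one).
Conversely, any frame satisfying \forall x \forall y \neg Rxy validates the schema.
Frame condition: \forall x \forall y \neg Rxy.

Emptiness of R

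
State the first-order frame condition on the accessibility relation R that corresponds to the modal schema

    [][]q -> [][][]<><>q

forall x forall z (x R^3 z -> exists w (x R^2 w & z R^2 w))

This is a Sahlqvist (Geach-type) schema ◇^0□^2q → □^3◇^2q.
First-order correspondent: forall x forall z (x R^3 z -> exists w (x R^2 w & z R^2 w)).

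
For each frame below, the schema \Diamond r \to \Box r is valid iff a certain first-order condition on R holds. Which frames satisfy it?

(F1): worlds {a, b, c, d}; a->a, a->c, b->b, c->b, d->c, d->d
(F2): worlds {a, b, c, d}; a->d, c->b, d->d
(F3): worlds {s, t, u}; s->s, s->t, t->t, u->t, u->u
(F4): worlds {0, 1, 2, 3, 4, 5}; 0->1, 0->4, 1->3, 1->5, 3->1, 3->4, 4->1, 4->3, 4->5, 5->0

(F2)

The schema corresponds to partial functionality: \forall x \forall y \forall z (Rxy \wedge Rxz \to y = z).
(F1): fails — a sees both a and c.
(F2): condition met.
(F3): fails — s sees both s and t.
(F4): fails — 0 sees both 1 and 4.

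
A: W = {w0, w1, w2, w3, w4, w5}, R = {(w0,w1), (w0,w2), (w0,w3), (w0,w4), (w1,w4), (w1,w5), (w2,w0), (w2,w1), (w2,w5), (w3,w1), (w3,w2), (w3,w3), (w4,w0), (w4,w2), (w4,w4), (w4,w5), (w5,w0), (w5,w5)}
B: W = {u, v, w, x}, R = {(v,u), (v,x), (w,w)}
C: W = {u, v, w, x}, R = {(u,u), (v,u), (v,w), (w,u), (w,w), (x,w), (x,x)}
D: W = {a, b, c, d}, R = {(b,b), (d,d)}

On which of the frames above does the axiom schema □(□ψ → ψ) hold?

Frame correspondent (Sahlqvist): ∀x ∀y (Rxy → Ryy) — i.e. shift-reflexivity.
A: fails — Rw3w1 but not Rw1w1.
B: fails — Rvu but not Ruu.
C: condition met.
D: condition met.
Valid on: C, D.

C, D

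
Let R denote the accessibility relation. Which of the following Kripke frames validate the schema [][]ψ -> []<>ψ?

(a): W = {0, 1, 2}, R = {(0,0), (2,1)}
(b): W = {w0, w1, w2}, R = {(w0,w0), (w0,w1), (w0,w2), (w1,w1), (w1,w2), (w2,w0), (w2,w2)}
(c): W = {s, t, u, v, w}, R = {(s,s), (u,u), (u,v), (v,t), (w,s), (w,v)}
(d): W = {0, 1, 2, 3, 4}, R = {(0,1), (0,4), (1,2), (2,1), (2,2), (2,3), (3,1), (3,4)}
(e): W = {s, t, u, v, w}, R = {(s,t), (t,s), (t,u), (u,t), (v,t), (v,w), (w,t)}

This is the axiom for a generalized confluence (Geach) condition; its first-order frame correspondent is forall x forall z (xRz -> exists w (x R^2 w & zRw)).
(a): fails — 2R1 but no w with 2R²w and 1Rw.
(b): satisfies the condition.
(c): fails — vRt but no w* with vR²w* and tRw*.
(d): fails — 0R4 but no w with 0R²w and 4Rw.
(e): satisfies the condition.
Valid on: (b), (e).

(b), (e)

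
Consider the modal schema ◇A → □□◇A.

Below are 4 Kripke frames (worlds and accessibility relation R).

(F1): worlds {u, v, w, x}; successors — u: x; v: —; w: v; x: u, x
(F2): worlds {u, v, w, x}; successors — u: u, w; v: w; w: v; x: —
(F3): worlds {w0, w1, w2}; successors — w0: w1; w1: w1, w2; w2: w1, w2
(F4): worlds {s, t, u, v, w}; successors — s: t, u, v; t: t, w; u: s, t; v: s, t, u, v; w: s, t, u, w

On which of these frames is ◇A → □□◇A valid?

(F3)

This is the axiom for a generalized confluence (Geach) condition; its first-order frame correspondent is ∀x ∀y ∀z ((xRy ∧ xR²z) → ∃w (y = w ∧ zRw)).
(F1): fails — xRu, xR²u but no t with u=t and uRt.
(F2): fails — uRu, uR²v but no t with u=t and vRt.
(F3): holds.
(F4): fails — sRu, sR²t but no w* with u=w* and tRw*.
Valid on: (F3).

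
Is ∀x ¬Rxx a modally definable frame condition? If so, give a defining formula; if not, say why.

If a class were modally definable it would be closed under surjective bounded morphisms (Goldblatt–Thomason).
The 4-cycle (worlds s,t,u,v with s→t→u→v→s) is irreflexive, and the map sending every world to a single reflexive point • is a surjective bounded morphism (forth: every edge maps to (•,•); back: every world has a successor). So any modal formula valid on the 4-cycle is also valid on the reflexive point, which is not irreflexive.
So the class is not modally definable.

Not definable by any modal formula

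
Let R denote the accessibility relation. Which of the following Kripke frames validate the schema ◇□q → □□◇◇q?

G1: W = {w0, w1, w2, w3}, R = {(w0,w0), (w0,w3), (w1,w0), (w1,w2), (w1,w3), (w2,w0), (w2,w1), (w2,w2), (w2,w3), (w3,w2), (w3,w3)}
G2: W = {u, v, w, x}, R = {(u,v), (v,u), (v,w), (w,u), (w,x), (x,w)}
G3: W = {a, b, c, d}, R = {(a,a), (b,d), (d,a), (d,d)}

G1, G3

Frame correspondent (Sahlqvist): ∀x ∀y ∀z ((xRy ∧ xR²z) → ∃w (yRw ∧ zR²w)) — i.e. a generalized confluence (Geach) condition.
G1: condition met.
G2: fails — vRu, vR²u but no t with uRt and uR²t.
G3: condition met.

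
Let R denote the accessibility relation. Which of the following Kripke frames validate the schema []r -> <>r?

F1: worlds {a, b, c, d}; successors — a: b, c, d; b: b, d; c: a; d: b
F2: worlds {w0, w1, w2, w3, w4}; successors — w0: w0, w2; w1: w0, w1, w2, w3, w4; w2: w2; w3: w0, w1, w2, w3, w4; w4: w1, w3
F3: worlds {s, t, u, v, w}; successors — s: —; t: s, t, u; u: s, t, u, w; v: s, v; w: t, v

Frame correspondent (Sahlqvist): forall x exists y Rxy — i.e. seriality.
F1: condition met.
F2: condition met.
F3: fails — world s has no successor.

F1, F2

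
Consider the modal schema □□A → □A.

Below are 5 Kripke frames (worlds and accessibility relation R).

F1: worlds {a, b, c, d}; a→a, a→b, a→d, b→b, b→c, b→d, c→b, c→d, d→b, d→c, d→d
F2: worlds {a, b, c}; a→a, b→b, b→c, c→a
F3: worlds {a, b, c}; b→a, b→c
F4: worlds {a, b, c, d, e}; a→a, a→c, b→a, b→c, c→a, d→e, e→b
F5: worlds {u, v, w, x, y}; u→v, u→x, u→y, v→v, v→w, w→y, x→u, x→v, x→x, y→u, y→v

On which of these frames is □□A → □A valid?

F1, F2

The schema corresponds to density: ∀x ∀y (Rxy → ∃z (Rxz ∧ Rzy)).
F1: satisfies the condition.
F2: satisfies the condition.
F3: fails — Rba but no z with Rbz and Rza.
F4: fails — Rde but no z with Rdz and Rze.
F5: fails — Rwy but no z with Rwz and Rzy.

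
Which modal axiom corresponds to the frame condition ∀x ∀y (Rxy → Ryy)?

□(□ψ → ψ)

A defining formula is □(□ψ → ψ) (the T□ axiom).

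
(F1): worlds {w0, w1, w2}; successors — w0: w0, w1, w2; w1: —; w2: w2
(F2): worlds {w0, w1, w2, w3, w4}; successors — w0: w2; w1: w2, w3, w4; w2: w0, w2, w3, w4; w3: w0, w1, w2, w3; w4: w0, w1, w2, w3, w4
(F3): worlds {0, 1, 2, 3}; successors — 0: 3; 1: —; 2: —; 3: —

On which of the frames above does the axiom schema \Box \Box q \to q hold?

(F2)

Frame correspondent (Sahlqvist): \forall x \exists w (x R^2 w \wedge x = w) — i.e. a generalized confluence (Geach) condition.
(F1): fails — at w1 but no w with w1R²w and w1=w.
(F2): satisfies the condition.
(F3): fails — at 0 but no w with 0R²w and 0=w.
Valid on: (F2).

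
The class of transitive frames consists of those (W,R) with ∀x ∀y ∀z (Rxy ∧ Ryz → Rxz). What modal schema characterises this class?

□q → □□q

The condition is transitivity. The 4 schema □q → □□q defines it.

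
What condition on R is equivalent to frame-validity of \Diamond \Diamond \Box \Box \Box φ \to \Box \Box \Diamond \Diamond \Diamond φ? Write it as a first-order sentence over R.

This is a Sahlqvist (Geach-type) schema ◇^2□^3φ → □^2◇^3φ.
Minimal-valuation argument: fix x; take any y with xR^2y and any z with xR^2z. Set V(φ) to the set of worlds R-reachable from y in exactly 3 steps. Then □^3φ holds at y, so the antecedent holds at x; validity forces ◇^3φ at z, giving a w with zR^3w and yR^3w.
First-order correspondent: \forall x \forall y \forall z ((x R^2 y \wedge x R^2 z) \to \exists w (y R^3 w \wedge z R^3 w)).

\forall x \forall y \forall z ((x R^2 y \wedge x R^2 z) \to \exists w (y R^3 w \wedge z R^3 w))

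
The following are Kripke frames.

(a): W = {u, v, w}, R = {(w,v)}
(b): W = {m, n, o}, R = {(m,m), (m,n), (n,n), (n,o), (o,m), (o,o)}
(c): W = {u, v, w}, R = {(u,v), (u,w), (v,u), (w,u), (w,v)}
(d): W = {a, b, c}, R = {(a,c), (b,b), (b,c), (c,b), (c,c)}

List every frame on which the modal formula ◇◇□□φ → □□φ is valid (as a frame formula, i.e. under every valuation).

This is the axiom for a generalized confluence (Geach) condition; its first-order frame correspondent is ∀x ∀y ∀z ((xR²y ∧ xR²z) → ∃w (yR²w ∧ z = w)).
(a): holds.
(b): holds.
(c): fails — uR²v, uR²u but no t with vR²t and u=t.
(d): holds.

(a), (b), (d)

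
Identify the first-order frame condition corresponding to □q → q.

reflexivity

This is the T axiom.
Its frame correspondent is reflexivity — ∀x Rxx.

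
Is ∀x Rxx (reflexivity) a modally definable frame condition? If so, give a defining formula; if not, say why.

Yes: it is reflexivity, defined by the T schema □r → r.
Suppose □r→r is valid. At any x set V(r)={w : Rxw}. Then □r holds at x, so r holds at x, i.e. Rxx.

Yes — defined by □r → r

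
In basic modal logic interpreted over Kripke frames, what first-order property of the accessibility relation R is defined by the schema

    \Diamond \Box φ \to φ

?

symmetry

This is a form of the B axiom.
Its frame correspondent is symmetry — \forall x \forall y (Rxy \to Ryx).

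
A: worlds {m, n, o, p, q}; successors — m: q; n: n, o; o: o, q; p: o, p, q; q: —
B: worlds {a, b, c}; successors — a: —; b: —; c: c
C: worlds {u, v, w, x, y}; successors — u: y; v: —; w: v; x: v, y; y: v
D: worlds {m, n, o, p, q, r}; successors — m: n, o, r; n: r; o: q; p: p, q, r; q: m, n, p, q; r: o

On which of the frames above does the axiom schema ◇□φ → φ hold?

This is the axiom for symmetry; its first-order frame correspondent is ∀x ∀y (Rxy → Ryx).
A: fails — Rno but not Ron.
B: satisfies the condition.
C: fails — Ruy but not Ryu.
D: fails — Rnr but not Rrn.

B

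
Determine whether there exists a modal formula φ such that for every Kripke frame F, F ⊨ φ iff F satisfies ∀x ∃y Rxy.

Yes: it is seriality, defined by the D schema □p → ◇p.
Suppose □p→◇p is valid. At any x set V(p)=W. Then □p at x, so ◇p at x, so x has a successor.

Yes, by □p → ◇p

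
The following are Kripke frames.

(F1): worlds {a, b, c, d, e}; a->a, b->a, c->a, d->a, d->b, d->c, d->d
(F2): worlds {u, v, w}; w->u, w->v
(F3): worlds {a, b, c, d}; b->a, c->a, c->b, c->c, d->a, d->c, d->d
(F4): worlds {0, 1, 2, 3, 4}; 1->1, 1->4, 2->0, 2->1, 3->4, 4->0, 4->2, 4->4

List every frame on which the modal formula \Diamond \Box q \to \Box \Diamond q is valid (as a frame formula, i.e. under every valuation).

The schema corresponds to convergence: \forall x \forall y \forall z (Rxy \wedge Rxz \to \exists w (Ryw \wedge Rzw)).
(F1): satisfies the condition.
(F2): fails — Rwu and Rwu but u and u have no common successor.
(F3): fails — Rba and Rba but a and a have no common successor.
(F4): fails — R20 and R20 but 0 and 0 have no common successor.
Valid on: (F1).

(F1)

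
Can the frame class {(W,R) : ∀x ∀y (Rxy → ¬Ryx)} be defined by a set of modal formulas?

If a class were modally definable it would be closed under surjective bounded morphisms (Goldblatt–Thomason).
The 5-cycle (worlds w0,w1,w2,w3,w4 with w0→w1→w2→w3→w4→w0) is asymmetric. Mapping every world to a single reflexive point • is a surjective bounded morphism, and the reflexive point is not asymmetric (R•• but asymmetry requires ¬R••).
Hence asymmetry is not modally definable.

Not modally definable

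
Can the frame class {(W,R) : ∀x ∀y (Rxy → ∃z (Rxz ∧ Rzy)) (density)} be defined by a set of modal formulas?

Yes: it is density, defined by the C4 schema □□q → □q.
Suppose □□q→□q is valid. Take Rxy and set V(q)={w : xR²w}. Then □□q at x, so □q at x, so q at y, i.e. ∃z(Rxz∧Rzy).

Definable; □□q → □q defines it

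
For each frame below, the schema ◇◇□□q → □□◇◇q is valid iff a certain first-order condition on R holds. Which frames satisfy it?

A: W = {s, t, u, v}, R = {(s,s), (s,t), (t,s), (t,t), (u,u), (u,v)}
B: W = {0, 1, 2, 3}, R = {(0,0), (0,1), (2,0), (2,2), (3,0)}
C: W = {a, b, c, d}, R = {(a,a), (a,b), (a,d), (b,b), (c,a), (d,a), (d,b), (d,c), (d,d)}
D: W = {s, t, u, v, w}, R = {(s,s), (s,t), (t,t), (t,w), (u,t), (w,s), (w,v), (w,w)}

The schema corresponds to a generalized confluence (Geach) condition: ∀x ∀y ∀z ((xR²y ∧ xR²z) → ∃w (yR²w ∧ zR²w)).
A: fails — uR²u, uR²v but no w with uR²w and vR²w.
B: fails — 0R²0, 0R²1 but no w with 0R²w and 1R²w.
C: satisfies the condition.
D: fails — tR²s, tR²v but no w* with sR²w* and vR²w*.
Valid on: C.

C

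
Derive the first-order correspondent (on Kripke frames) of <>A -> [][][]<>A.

forall x forall y forall z ((xRy & x R^3 z) -> exists w (y = w & zRw))

This is a Sahlqvist (Geach-type) schema ◇^1□^0A → □^3◇^1A.
First-order correspondent: forall x forall y forall z ((xRy & x R^3 z) -> exists w (y = w & zRw)).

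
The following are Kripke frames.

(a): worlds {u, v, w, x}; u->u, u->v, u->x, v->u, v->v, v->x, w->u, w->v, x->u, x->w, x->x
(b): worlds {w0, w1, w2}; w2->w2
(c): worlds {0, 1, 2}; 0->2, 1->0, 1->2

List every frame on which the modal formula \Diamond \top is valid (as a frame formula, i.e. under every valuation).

(a)

The schema corresponds to seriality: \forall x \exists y Rxy.
(a): ✓.
(b): fails — world w0 has no successor.
(c): fails — world 2 has no successor.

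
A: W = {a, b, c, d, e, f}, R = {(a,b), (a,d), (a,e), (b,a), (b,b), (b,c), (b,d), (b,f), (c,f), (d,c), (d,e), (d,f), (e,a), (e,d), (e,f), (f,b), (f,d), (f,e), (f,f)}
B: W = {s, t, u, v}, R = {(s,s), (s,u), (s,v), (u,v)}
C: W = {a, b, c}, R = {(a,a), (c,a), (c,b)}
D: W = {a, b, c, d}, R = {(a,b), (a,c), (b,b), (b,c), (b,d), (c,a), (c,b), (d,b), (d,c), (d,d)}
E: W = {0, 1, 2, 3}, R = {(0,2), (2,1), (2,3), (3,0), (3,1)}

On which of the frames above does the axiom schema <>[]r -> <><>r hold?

A, D

This is the axiom for a generalized confluence (Geach) condition; its first-order frame correspondent is forall x forall y (xRy -> exists w (yRw & x R^2 w)).
A: satisfies the condition.
B: fails — sRv but no w with vRw and sR²w.
C: fails — cRb but no w with bRw and cR²w.
D: satisfies the condition.
E: fails — 2R1 but no w with 1Rw and 2R²w.
Valid on: A, D.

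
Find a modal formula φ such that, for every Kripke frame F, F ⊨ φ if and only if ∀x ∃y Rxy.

This is seriality; the standard corresponding axiom is D: □ψ → ◇ψ.
Suppose □ψ→◇ψ is valid. At any x set V(ψ)=W. Then □ψ at x, so ◇ψ at x, so x has a successor.

□ψ → ◇ψ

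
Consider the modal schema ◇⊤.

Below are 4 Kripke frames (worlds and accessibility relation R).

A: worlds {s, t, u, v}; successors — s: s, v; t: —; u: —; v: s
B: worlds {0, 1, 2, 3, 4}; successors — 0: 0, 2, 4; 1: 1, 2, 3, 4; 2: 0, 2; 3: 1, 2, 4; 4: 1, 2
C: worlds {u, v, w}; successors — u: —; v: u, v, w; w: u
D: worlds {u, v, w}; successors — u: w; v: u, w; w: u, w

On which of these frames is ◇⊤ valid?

B, D

Frame correspondent (Sahlqvist): ∀x ∃y Rxy — i.e. seriality.
A: fails — world t has no successor.
B: condition met.
C: fails — world u has no successor.
D: condition met.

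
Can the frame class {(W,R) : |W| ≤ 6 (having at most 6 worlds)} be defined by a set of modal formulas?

No

Modal frame validity is preserved under disjoint unions.
Any modal formula valid on each of 7 disjoint one-world frames is valid on their disjoint union (validity is preserved under disjoint unions). Each one-world frame has |W|=1≤6, but the union has |W|=7.
So the class is not modally definable.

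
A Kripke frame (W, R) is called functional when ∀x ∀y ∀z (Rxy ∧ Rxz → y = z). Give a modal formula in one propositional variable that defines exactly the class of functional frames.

◇q → □q

This is partial functionality; the standard corresponding axiom is CD: ◇q → □q.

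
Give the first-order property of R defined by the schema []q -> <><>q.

forall x exists w (xRw & x R^2 w)

This is a Sahlqvist (Geach-type) schema ◇^0□^1q → □^0◇^2q.
Minimal-valuation argument: fix x; take any y with xR^0y and any z with xR^0z. Set V(q) to the set of worlds R-reachable from y in exactly 1 step. Then □^1q holds at y, so the antecedent holds at x; validity forces ◇^2q at z, giving a w with zR^2w and yR^1w.
First-order correspondent: forall x exists w (xRw & x R^2 w).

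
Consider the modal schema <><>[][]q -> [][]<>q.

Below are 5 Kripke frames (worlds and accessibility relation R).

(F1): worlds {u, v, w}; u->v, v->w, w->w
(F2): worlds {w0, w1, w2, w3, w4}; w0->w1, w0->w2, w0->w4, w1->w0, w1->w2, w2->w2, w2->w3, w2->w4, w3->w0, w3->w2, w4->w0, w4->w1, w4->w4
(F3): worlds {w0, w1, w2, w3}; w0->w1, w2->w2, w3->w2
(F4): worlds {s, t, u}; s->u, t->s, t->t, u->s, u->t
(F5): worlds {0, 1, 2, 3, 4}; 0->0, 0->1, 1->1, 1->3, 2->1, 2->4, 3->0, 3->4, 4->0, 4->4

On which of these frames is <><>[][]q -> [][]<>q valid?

(F1), (F2), (F3), (F5)

Frame correspondent (Sahlqvist): forall x forall y forall z ((x R^2 y & x R^2 z) -> exists w (y R^2 w & zRw)) — i.e. a generalized confluence (Geach) condition.
(F1): satisfies the condition.
(F2): satisfies the condition.
(F3): satisfies the condition.
(F4): fails — sR²s, sR²s but no w with sR²w and sRw.
(F5): satisfies the condition.
Valid on: (F1), (F2), (F3), (F5).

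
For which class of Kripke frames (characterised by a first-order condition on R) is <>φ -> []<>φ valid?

Suppose ◇φ→□◇φ is valid. Take Rxy, Rxz and set V(φ)={y}. Then ◇φ at x, so □◇φ at x, so ◇φ at z, so some w with Rzw has φ; w=y, i.e. Rzy. By symmetry of the argument, Ryz.

the Euclidean property: forall x forall y forall z (Rxy & Rxz -> Ryz)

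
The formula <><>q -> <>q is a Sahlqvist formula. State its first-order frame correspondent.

This schema is equivalent to the 4 axiom □q → □□q.
Its frame correspondent is transitivity — forall x forall y forall z (Rxy & Ryz -> Rxz).

transitivity: forall x forall y forall z (Rxy & Ryz -> Rxz)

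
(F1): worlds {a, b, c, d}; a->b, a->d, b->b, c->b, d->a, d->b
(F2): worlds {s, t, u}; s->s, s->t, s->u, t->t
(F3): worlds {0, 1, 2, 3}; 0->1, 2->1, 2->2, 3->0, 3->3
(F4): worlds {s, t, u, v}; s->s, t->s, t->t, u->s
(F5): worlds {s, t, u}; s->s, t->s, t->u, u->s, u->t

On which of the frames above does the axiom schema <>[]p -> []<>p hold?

(F1), (F4), (F5)

This is the axiom for convergence; its first-order frame correspondent is forall x forall y forall z (Rxy & Rxz -> exists w (Ryw & Rzw)).
(F1): holds.
(F2): fails — Rsu and Rsu but u and u have no common successor.
(F3): fails — R01 and R01 but 1 and 1 have no common successor.
(F4): holds.
(F5): holds.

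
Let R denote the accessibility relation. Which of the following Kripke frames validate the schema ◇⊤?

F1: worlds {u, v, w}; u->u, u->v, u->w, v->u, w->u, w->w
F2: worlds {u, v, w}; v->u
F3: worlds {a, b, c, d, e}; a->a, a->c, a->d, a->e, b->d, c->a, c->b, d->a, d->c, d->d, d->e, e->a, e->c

F1, F3

This is the axiom for seriality; its first-order frame correspondent is ∀x ∃y Rxy.
F1: ✓.
F2: fails — world u has no successor.
F3: ✓.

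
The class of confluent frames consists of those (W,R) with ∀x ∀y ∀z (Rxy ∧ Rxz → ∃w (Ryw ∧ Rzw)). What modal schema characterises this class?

◇□p → □◇p

A defining formula is ◇□p → □◇p (the .2 axiom).
Suppose ◇□p→□◇p is valid. Take Rxy, Rxz and set V(p)={w : Ryw}. Then □p at y so ◇□p at x, so □◇p at x, so ◇p at z, giving w with Rzw and Ryw.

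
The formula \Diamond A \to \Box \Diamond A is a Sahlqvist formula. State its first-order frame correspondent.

Suppose ◇A→□◇A is valid. Take Rxy, Rxz and set V(A)={y}. Then ◇A at x, so □◇A at x, so ◇A at z, so some w with Rzw has A; w=y, i.e. Rzy. By symmetry of the argument, Ryz.

the Euclidean property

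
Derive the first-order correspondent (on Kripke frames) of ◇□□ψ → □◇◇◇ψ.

∀x ∀y ∀z ((xRy ∧ xRz) → ∃w (yR²w ∧ zR³w))

This is a Sahlqvist (Geach-type) schema ◇^1□^2ψ → □^1◇^3ψ.
First-order correspondent: ∀x ∀y ∀z ((xRy ∧ xRz) → ∃w (yR²w ∧ zR³w)).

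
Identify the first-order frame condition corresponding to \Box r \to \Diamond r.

Suppose □r→◇r is valid. At any x set V(r)=W. Then □r at x, so ◇r at x, so x has a successor.

seriality: \forall x \exists y Rxy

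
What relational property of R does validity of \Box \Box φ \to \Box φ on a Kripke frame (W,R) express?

density

Suppose □□φ→□φ is valid. Take Rxy and set V(φ)={w : xR²w}. Then □□φ at x, so □φ at x, so φ at y, i.e. ∃z(Rxz∧Rzy).
The converse is a direct semantic check.
Frame condition: \forall x \forall y (Rxy \to \exists z (Rxz \wedge Rzy)).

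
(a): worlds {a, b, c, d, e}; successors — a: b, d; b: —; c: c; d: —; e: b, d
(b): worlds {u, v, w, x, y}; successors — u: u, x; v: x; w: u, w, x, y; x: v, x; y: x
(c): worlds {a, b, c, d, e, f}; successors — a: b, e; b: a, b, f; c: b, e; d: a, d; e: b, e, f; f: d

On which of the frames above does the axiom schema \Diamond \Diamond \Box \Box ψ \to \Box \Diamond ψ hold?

The schema corresponds to a generalized confluence (Geach) condition: \forall x \forall y \forall z ((x R^2 y \wedge xRz) \to \exists w (y R^2 w \wedge zRw)).
(a): holds.
(b): holds.
(c): fails — aR²f, aRe but no w with fR²w and eRw.
Valid on: (a), (b).

(a), (b)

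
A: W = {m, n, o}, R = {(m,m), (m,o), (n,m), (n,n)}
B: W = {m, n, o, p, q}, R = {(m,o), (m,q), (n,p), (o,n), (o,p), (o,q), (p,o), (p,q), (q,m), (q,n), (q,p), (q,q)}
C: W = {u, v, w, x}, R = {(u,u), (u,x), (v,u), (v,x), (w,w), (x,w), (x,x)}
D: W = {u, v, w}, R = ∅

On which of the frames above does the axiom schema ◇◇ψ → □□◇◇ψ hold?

The schema corresponds to a generalized confluence (Geach) condition: ∀x ∀y ∀z ((xR²y ∧ xR²z) → ∃w (y = w ∧ zR²w)).
A: fails — mR²m, mR²o but no w with m=w and oR²w.
B: fails — mR²m, mR²n but no w with m=w and nR²w.
C: fails — uR²u, uR²w but no t with u=t and wR²t.
D: satisfies the condition.
Valid on: D.

D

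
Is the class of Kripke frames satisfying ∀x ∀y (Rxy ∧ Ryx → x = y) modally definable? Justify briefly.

No — not modally definable

If a class were modally definable it would be closed under surjective bounded morphisms (Goldblatt–Thomason).
The 6-cycle (worlds 0,1,2,3,4,5 with 0→1→2→3→4→5→0) is antisymmetric. Sending even-indexed worlds to s and odd-indexed worlds to t is a surjective bounded morphism onto the two-world frame with s↔t, which is not antisymmetric.
So no modal formula (or set of formulas) defines exactly the antisymmetric frames.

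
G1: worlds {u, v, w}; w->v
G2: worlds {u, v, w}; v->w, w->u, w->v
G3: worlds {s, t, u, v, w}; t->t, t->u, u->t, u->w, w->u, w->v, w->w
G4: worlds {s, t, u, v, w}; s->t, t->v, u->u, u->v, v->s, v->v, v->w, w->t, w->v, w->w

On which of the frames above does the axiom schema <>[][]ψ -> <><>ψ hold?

G4

The schema corresponds to a generalized confluence (Geach) condition: forall x forall y (xRy -> exists w (y R^2 w & x R^2 w)).
G1: fails — wRv but no t with vR²t and wR²t.
G2: fails — vRw but no t with wR²t and vR²t.
G3: fails — wRv but no w* with vR²w* and wR²w*.
G4: holds.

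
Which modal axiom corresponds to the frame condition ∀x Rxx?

The condition is reflexivity. The T schema □p → p defines it.
Suppose □p→p is valid. At any x set V(p)={w : Rxw}. Then □p holds at x, so p holds at x, i.e. Rxx.

□p → p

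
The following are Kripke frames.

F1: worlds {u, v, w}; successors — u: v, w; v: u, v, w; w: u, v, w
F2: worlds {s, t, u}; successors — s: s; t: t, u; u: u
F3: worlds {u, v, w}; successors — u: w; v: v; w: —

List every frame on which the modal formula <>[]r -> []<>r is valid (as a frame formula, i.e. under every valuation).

F1, F2

Frame correspondent (Sahlqvist): forall x forall y forall z (Rxy & Rxz -> exists w (Ryw & Rzw)) — i.e. convergence.
F1: condition met.
F2: condition met.
F3: fails — Ruw and Ruw but w and w have no common successor.
Valid on: F1, F2.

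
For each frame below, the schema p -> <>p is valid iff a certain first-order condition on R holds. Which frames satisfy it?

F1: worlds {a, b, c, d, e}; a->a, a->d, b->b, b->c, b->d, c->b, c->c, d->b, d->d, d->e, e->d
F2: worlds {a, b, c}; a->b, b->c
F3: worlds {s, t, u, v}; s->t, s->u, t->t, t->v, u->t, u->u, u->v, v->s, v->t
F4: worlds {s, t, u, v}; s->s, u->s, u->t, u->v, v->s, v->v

Frame correspondent (Sahlqvist): forall x exists w (x = w & xRw) — i.e. a generalized confluence (Geach) condition.
F1: fails — at e but no w with e=w and eRw.
F2: fails — at a but no w with a=w and aRw.
F3: fails — at s but no w with s=w and sRw.
F4: fails — at t but no w with t=w and tRw.
Valid on no frame.

none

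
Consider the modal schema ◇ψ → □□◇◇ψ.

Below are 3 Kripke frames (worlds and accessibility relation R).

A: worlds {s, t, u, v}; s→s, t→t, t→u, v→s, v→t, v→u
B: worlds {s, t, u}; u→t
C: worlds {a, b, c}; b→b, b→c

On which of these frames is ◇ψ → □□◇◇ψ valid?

This is the axiom for a generalized confluence (Geach) condition; its first-order frame correspondent is ∀x ∀y ∀z ((xRy ∧ xR²z) → ∃w (y = w ∧ zR²w)).
A: fails — tRt, tR²u but no w with t=w and uR²w.
B: satisfies the condition.
C: fails — bRb, bR²c but no w with b=w and cR²w.
Valid on: B.

B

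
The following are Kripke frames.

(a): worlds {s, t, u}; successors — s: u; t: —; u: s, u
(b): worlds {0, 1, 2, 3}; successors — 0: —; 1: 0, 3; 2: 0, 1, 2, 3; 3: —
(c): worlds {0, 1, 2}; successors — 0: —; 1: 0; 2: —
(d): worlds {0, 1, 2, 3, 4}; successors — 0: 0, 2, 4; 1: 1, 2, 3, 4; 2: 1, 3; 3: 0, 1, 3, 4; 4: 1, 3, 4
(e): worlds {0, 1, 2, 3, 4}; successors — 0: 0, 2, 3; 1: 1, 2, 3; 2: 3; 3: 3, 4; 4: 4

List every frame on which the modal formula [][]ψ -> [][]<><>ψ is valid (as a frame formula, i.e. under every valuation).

This is the axiom for a generalized confluence (Geach) condition; its first-order frame correspondent is forall x forall z (x R^2 z -> exists w (x R^2 w & z R^2 w)).
(a): condition met.
(b): fails — 2R²0 but no w with 2R²w and 0R²w.
(c): condition met.
(d): condition met.
(e): condition met.
Valid on: (a), (c), (d), (e).

(a), (c), (d), (e)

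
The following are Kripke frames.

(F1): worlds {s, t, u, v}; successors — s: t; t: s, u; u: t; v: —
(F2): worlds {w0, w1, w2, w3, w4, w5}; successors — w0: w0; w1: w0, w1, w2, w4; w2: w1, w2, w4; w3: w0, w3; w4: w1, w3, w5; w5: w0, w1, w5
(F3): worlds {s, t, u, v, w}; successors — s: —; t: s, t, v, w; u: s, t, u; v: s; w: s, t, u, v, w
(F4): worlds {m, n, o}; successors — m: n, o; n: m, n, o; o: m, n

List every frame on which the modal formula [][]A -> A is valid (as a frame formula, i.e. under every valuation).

The schema corresponds to a generalized confluence (Geach) condition: forall x exists w (x R^2 w & x = w).
(F1): fails — at v but no w with vR²w and v=w.
(F2): condition met.
(F3): fails — at s but no w* with sR²w* and s=w*.
(F4): condition met.

(F2), (F4)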